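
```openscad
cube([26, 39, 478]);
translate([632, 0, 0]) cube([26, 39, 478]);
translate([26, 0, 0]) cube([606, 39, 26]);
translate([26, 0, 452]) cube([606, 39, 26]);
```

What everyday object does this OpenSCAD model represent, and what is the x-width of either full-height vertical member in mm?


A picture frame. The border width is 26 mm.

Four thin pieces enclosing a rectangular opening — a picture frame. The two full-height stiles are 478 mm tall; the top rail sits at z = 452 and is 26 mm tall, so the border above the opening is 478 − 452 = 26 mm, matching the stile x-width.


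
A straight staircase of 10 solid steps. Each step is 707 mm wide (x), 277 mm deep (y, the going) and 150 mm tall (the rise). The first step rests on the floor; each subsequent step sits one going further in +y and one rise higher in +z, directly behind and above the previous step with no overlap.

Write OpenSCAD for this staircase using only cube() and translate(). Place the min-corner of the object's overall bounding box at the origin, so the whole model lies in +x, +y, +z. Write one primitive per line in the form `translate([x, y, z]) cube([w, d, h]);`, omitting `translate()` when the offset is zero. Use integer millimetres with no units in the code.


cube([707, 277, 150]);
translate([0, 277, 150]) cube([707, 277, 150]);
translate([0, 554, 300]) cube([707, 277, 150]);
translate([0, 831, 450]) cube([707, 277, 150]);
translate([0, 1108, 600]) cube([707, 277, 150]);
translate([0, 1385, 750]) cube([707, 277, 150]);
translate([0, 1662, 900]) cube([707, 277, 150]);
translate([0, 1939, 1050]) cube([707, 277, 150]);
translate([0, 2216, 1200]) cube([707, 277, 150]);
translate([0, 2493, 1350]) cube([707, 277, 150]);


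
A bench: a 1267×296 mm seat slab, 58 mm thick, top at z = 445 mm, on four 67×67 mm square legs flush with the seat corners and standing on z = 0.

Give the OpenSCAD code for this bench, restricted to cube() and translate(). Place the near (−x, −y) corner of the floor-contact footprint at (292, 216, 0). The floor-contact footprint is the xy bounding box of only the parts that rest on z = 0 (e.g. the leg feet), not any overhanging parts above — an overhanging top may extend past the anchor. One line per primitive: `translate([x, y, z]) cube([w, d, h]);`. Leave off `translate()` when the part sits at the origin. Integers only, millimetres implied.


translate([292, 216, 387]) cube([1267, 296, 58]);
translate([292, 216, 0]) cube([67, 67, 387]);
translate([292, 445, 0]) cube([67, 67, 387]);
translate([1492, 216, 0]) cube([67, 67, 387]);
translate([1492, 445, 0]) cube([67, 67, 387]);


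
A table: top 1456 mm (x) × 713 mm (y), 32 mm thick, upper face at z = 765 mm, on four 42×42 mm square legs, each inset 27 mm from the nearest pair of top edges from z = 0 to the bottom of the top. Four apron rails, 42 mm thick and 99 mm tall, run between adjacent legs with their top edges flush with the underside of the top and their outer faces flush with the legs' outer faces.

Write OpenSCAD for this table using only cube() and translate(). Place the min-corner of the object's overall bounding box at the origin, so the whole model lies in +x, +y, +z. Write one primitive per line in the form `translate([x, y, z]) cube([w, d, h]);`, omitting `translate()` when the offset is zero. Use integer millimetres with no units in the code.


translate([0, 0, 733]) cube([1456, 713, 32]);
translate([27, 27, 0]) cube([42, 42, 733]);
translate([1387, 27, 0]) cube([42, 42, 733]);
translate([27, 644, 0]) cube([42, 42, 733]);
translate([1387, 644, 0]) cube([42, 42, 733]);
translate([69, 27, 634]) cube([1318, 42, 99]);
translate([69, 644, 634]) cube([1318, 42, 99]);
translate([27, 69, 634]) cube([42, 575, 99]);
translate([1387, 69, 634]) cube([42, 575, 99]);


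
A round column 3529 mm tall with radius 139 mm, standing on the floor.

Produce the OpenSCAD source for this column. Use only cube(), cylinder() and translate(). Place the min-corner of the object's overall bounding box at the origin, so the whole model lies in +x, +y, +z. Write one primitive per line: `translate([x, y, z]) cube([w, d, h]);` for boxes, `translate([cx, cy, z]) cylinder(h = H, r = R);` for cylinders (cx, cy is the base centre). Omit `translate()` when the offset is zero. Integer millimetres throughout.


translate([139, 139, 0]) cylinder(h = 3529, r = 139);


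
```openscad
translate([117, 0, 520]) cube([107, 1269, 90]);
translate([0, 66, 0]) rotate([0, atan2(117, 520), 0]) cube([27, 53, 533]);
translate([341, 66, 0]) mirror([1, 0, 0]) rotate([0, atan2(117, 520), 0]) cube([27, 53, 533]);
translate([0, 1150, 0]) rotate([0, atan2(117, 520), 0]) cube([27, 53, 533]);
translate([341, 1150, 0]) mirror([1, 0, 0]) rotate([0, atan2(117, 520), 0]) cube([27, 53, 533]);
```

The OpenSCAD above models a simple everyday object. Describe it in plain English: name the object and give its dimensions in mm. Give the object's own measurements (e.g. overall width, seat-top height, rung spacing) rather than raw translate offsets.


A sawhorse. A 107×1269×90 mm beam (x, y, z) sits on two A-frame leg pairs. Each pair is two raked legs of 27×53 mm section (53 mm along y) splaying symmetrically in x. Each leg rises 520 mm vertically over 117 mm of horizontal reach and is 533 mm long along its own axis. Every leg's outer bottom edge rests on the floor and its outer top edge meets a bottom edge of the beam — the left legs (tilting toward +x) meet the beam's −x bottom edge, the right legs (their mirror images, tilting toward −x) meet its +x bottom edge — so the leg tops tuck under the beam, the beam's underside is 520 mm above the floor, and the feet are 341 mm apart outside-to-outside with the beam centred between them. The two leg pairs are set in 66 mm from either end of the beam.


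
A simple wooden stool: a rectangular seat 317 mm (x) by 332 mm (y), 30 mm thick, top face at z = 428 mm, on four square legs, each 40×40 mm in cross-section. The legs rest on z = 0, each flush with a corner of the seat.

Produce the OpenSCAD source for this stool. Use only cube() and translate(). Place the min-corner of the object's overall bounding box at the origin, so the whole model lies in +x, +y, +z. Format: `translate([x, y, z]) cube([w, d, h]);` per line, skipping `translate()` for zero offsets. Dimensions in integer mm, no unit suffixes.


translate([0, 0, 398]) cube([317, 332, 30]);
cube([40, 40, 398]);
translate([277, 0, 0]) cube([40, 40, 398]);
translate([0, 292, 0]) cube([40, 40, 398]);
translate([277, 292, 0]) cube([40, 40, 398]);


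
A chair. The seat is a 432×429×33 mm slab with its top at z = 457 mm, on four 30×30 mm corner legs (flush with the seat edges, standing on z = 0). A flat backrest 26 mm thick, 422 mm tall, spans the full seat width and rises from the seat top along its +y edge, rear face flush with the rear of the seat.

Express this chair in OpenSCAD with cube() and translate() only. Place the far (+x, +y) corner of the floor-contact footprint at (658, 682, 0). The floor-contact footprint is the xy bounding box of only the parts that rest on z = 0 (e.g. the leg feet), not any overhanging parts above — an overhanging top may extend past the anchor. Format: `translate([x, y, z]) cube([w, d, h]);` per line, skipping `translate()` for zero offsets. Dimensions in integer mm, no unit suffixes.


// leg_h = 457 - 33 = 424
translate([226, 253, 424]) cube([432, 429, 33]);
translate([226, 253, 0]) cube([30, 30, 424]);
translate([628, 253, 0]) cube([30, 30, 424]);
translate([226, 652, 0]) cube([30, 30, 424]);
translate([628, 652, 0]) cube([30, 30, 424]);
translate([226, 656, 457]) cube([432, 26, 422]);


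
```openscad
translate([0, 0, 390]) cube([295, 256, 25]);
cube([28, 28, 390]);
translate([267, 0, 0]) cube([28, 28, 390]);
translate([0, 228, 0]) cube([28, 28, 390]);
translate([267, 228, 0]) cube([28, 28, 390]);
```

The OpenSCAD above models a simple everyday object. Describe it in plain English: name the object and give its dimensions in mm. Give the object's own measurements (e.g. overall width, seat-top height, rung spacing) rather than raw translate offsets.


A four-legged stool. The seat is a 295×256×25 mm slab whose top surface is at z = 415 mm; four square legs, each 28×28 mm in cross-section, run from the floor (z = 0) to the underside of the seat, each flush with a corner of the seat.


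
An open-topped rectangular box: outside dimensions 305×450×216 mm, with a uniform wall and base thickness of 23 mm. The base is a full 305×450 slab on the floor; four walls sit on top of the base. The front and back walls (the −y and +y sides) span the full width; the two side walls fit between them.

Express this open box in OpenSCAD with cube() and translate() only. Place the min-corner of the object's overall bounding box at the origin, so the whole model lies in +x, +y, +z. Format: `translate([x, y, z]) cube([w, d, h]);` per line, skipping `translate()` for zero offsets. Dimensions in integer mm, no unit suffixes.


cube([305, 450, 23]);
translate([0, 0, 23]) cube([305, 23, 193]);
translate([0, 427, 23]) cube([305, 23, 193]);
translate([0, 23, 23]) cube([23, 404, 193]);
translate([282, 23, 23]) cube([23, 404, 193]);


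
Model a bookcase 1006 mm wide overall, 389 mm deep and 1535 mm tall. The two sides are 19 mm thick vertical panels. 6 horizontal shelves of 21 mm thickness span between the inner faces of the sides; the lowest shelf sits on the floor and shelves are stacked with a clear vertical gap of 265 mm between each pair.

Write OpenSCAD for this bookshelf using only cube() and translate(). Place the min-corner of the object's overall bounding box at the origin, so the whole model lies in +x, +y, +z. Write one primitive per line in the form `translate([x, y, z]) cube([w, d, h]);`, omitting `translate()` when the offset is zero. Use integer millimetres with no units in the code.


cube([19, 389, 1535]);
translate([987, 0, 0]) cube([19, 389, 1535]);
translate([19, 0, 0]) cube([968, 389, 21]);
translate([19, 0, 286]) cube([968, 389, 21]);
translate([19, 0, 572]) cube([968, 389, 21]);
translate([19, 0, 858]) cube([968, 389, 21]);
translate([19, 0, 1144]) cube([968, 389, 21]);
translate([19, 0, 1430]) cube([968, 389, 21]);


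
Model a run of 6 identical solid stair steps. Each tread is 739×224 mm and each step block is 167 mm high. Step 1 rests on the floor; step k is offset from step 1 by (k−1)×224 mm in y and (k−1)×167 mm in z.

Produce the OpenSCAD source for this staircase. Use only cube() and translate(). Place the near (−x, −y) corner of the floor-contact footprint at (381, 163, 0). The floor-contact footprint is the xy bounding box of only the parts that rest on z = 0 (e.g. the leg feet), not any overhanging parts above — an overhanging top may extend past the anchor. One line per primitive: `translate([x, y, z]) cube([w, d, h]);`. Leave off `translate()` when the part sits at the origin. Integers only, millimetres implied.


translate([381, 163, 0]) cube([739, 224, 167]);
translate([381, 387, 167]) cube([739, 224, 167]);
translate([381, 611, 334]) cube([739, 224, 167]);
translate([381, 835, 501]) cube([739, 224, 167]);
translate([381, 1059, 668]) cube([739, 224, 167]);
translate([381, 1283, 835]) cube([739, 224, 167]);


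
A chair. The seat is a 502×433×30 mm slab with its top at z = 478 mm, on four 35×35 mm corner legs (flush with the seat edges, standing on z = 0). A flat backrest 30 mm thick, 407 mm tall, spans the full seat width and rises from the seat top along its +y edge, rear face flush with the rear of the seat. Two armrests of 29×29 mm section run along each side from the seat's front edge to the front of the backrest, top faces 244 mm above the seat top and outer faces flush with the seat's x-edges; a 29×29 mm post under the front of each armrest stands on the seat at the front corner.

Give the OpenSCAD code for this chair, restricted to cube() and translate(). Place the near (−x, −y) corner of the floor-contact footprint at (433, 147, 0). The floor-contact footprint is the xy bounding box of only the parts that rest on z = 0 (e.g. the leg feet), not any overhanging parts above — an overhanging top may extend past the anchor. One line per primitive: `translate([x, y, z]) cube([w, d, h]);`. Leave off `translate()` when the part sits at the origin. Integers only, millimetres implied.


translate([433, 147, 448]) cube([502, 433, 30]);
translate([433, 147, 0]) cube([35, 35, 448]);
translate([900, 147, 0]) cube([35, 35, 448]);
translate([433, 545, 0]) cube([35, 35, 448]);
translate([900, 545, 0]) cube([35, 35, 448]);
translate([433, 550, 478]) cube([502, 30, 407]);
translate([433, 147, 693]) cube([29, 403, 29]);
translate([906, 147, 693]) cube([29, 403, 29]);
translate([433, 147, 478]) cube([29, 29, 215]);
translate([906, 147, 478]) cube([29, 29, 215]);


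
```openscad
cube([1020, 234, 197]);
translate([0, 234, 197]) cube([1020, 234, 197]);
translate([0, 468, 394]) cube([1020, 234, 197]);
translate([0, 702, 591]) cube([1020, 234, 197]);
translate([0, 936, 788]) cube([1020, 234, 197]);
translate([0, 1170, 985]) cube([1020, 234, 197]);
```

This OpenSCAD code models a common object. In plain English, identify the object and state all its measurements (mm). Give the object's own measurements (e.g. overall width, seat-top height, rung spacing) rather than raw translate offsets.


A straight staircase of 6 solid steps. Each step is 1020 mm wide (x), 234 mm deep (y, the going) and 197 mm tall (the rise). The first step rests on the floor; each subsequent step sits one going further in +y and one rise higher in +z, directly behind and above the previous step with no overlap.


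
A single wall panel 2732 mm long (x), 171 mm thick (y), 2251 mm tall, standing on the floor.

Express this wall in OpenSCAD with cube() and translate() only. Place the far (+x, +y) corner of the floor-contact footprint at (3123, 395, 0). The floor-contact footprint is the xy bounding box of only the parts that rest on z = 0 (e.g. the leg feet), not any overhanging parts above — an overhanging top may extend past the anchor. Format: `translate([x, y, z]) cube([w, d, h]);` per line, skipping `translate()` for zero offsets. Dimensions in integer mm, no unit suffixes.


translate([391, 224, 0]) cube([2732, 171, 2251]);


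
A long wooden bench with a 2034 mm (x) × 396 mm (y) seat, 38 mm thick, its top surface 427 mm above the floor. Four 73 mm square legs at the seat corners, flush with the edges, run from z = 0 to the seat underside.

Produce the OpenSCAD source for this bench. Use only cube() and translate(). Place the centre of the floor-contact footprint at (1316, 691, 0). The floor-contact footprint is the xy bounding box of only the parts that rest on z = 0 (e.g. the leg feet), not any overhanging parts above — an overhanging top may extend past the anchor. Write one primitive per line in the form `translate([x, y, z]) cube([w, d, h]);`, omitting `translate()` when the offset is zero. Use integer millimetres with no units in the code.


translate([299, 493, 389]) cube([2034, 396, 38]);
translate([299, 493, 0]) cube([73, 73, 389]);
translate([299, 816, 0]) cube([73, 73, 389]);
translate([2260, 493, 0]) cube([73, 73, 389]);
translate([2260, 816, 0]) cube([73, 73, 389]);


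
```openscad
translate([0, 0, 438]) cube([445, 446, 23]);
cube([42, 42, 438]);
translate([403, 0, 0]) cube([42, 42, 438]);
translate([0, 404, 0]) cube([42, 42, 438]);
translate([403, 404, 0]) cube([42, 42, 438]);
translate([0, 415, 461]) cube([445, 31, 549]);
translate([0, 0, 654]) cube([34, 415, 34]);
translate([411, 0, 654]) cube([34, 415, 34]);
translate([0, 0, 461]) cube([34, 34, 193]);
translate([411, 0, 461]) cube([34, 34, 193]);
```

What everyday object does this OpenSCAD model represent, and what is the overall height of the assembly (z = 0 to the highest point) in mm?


A chair. The overall height is 1010 mm.

A slab on four corner posts with a tall panel at the back — a chair. The seat slab sits at z = 438 with thickness 23, and the 549 mm backrest starts at the seat top, so the overall height is 438 + 23 + 549 = 1010 mm.


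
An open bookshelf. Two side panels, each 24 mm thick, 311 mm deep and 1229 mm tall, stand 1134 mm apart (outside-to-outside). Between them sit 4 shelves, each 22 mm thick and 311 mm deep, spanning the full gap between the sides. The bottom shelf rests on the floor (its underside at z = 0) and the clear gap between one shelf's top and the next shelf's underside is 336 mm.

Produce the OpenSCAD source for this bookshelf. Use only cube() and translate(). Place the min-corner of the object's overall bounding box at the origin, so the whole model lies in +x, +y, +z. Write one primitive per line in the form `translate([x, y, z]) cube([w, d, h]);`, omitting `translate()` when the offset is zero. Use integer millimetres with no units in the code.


cube([24, 311, 1229]);
translate([1110, 0, 0]) cube([24, 311, 1229]);
translate([24, 0, 0]) cube([1086, 311, 22]);
translate([24, 0, 358]) cube([1086, 311, 22]);
translate([24, 0, 716]) cube([1086, 311, 22]);
translate([24, 0, 1074]) cube([1086, 311, 22]);


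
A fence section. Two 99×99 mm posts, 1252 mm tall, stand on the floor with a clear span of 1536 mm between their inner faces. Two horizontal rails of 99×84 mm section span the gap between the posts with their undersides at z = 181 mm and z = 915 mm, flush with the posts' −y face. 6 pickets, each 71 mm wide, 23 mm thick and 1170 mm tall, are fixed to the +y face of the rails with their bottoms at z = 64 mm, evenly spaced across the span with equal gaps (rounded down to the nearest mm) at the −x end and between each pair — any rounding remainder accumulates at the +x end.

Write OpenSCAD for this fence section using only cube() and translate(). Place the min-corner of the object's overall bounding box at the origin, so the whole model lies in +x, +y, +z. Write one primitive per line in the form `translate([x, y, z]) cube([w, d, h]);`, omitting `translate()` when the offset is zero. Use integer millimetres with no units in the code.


cube([99, 99, 1252]);
translate([1635, 0, 0]) cube([99, 99, 1252]);
translate([99, 0, 181]) cube([1536, 99, 84]);
translate([99, 0, 915]) cube([1536, 99, 84]);
translate([257, 99, 64]) cube([71, 23, 1170]);
translate([486, 99, 64]) cube([71, 23, 1170]);
translate([715, 99, 64]) cube([71, 23, 1170]);
translate([944, 99, 64]) cube([71, 23, 1170]);
translate([1173, 99, 64]) cube([71, 23, 1170]);
translate([1402, 99, 64]) cube([71, 23, 1170]);


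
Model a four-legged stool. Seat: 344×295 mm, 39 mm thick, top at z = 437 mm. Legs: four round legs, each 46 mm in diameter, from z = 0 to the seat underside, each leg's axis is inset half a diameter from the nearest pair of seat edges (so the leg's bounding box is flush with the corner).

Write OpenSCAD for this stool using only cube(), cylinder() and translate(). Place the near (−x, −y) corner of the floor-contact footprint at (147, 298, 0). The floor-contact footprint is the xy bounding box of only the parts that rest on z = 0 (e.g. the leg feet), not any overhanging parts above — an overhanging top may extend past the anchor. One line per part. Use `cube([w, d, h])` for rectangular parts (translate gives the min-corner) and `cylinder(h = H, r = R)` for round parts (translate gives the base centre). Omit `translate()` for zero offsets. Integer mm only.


translate([147, 298, 398]) cube([344, 295, 39]);
translate([170, 321, 0]) cylinder(h = 398, r = 23);
translate([468, 321, 0]) cylinder(h = 398, r = 23);
translate([170, 570, 0]) cylinder(h = 398, r = 23);
translate([468, 570, 0]) cylinder(h = 398, r = 23);


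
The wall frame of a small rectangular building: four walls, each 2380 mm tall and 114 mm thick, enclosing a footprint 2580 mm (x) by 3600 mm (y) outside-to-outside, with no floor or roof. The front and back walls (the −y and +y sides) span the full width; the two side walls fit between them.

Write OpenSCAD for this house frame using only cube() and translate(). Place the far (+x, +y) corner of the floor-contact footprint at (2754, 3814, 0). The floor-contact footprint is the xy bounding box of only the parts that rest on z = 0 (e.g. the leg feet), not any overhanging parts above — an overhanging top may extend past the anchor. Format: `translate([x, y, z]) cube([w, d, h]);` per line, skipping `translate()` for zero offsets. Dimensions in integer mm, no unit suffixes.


translate([174, 214, 0]) cube([2580, 114, 2380]);
translate([174, 3700, 0]) cube([2580, 114, 2380]);
translate([174, 328, 0]) cube([114, 3372, 2380]);
translate([2640, 328, 0]) cube([114, 3372, 2380]);


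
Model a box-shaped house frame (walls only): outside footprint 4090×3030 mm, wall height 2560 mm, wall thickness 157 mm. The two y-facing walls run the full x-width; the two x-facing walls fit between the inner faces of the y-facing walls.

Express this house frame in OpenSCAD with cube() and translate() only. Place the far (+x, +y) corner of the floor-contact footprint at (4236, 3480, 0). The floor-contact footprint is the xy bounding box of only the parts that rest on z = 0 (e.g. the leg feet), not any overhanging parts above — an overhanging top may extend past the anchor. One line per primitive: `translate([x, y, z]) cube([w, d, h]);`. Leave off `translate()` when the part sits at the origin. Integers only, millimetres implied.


translate([146, 450, 0]) cube([4090, 157, 2560]);
translate([146, 3323, 0]) cube([4090, 157, 2560]);
translate([146, 607, 0]) cube([157, 2716, 2560]);
translate([4079, 607, 0]) cube([157, 2716, 2560]);


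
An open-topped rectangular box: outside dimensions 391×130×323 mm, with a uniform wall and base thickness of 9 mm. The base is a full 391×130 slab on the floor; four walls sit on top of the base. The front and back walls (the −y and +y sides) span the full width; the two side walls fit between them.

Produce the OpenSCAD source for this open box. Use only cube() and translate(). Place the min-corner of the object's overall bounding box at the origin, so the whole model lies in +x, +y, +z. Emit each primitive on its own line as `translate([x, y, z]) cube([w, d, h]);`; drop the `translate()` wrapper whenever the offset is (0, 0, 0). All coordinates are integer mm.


cube([391, 130, 9]);
translate([0, 0, 9]) cube([391, 9, 314]);
translate([0, 121, 9]) cube([391, 9, 314]);
translate([0, 9, 9]) cube([9, 112, 314]);
translate([382, 9, 9]) cube([9, 112, 314]);


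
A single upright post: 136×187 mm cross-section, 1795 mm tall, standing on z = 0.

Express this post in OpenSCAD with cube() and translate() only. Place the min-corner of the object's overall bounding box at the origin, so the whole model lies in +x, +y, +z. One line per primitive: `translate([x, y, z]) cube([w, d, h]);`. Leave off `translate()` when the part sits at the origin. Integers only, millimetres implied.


cube([136, 187, 1795]);


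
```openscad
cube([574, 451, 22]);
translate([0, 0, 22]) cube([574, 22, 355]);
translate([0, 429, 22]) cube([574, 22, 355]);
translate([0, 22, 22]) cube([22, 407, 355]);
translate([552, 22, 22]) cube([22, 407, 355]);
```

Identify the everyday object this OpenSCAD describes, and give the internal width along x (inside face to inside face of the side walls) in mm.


An open box. The internal width is 530 mm.

A 574×451 base slab with four walls standing on it — an open box. The base is 574 mm wide and the walls are 22 mm thick, so the internal width is 574 − 2 × 22 = 530 mm.


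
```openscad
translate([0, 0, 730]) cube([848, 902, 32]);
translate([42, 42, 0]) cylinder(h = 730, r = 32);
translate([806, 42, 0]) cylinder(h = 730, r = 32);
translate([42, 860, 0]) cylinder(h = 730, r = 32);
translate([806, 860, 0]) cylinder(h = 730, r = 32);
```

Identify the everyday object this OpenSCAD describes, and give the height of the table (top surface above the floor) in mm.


A table. The table height is 762 mm.

A 848×902×32 slab sits at z = 730 on four Ø64 mm round legs — a table. The top surface is at 730 + 32 = 762 mm.


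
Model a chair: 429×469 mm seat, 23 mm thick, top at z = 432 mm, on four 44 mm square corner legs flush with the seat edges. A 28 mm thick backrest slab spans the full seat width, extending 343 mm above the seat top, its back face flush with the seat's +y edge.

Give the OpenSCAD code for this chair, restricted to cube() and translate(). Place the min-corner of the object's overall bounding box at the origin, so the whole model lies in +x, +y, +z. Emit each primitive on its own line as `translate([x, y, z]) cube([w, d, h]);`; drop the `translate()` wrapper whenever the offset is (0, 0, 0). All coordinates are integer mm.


translate([0, 0, 409]) cube([429, 469, 23]);
cube([44, 44, 409]);
translate([385, 0, 0]) cube([44, 44, 409]);
translate([0, 425, 0]) cube([44, 44, 409]);
translate([385, 425, 0]) cube([44, 44, 409]);
translate([0, 441, 432]) cube([429, 28, 343]);


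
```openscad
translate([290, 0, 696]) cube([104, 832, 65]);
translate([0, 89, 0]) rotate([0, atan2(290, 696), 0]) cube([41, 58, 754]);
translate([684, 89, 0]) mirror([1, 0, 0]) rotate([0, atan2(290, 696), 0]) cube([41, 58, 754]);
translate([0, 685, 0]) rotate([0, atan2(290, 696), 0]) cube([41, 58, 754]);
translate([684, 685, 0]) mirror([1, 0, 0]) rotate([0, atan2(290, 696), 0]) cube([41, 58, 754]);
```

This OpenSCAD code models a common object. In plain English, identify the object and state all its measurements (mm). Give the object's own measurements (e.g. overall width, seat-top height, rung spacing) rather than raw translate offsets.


A sawhorse. A 104×832×65 mm beam (x, y, z) sits on two A-frame leg pairs. Each pair is two raked legs of 41×58 mm section (58 mm along y) splaying symmetrically in x. Each leg rises 696 mm vertically over 290 mm of horizontal reach and is 754 mm long along its own axis. Every leg's outer bottom edge rests on the floor and its outer top edge meets a bottom edge of the beam — the left legs (tilting toward +x) meet the beam's −x bottom edge, the right legs (their mirror images, tilting toward −x) meet its +x bottom edge — so the leg tops tuck under the beam, the beam's underside is 696 mm above the floor, and the feet are 684 mm apart outside-to-outside with the beam centred between them. The two leg pairs are set in 89 mm from either end of the beam.


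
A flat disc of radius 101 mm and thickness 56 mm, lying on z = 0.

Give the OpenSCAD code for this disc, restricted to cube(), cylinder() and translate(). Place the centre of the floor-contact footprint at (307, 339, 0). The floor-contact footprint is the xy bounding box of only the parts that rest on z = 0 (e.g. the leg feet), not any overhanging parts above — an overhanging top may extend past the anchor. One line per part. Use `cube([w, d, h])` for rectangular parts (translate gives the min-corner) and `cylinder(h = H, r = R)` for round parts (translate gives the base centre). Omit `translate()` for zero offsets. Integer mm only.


translate([307, 339, 0]) cylinder(h = 56, r = 101);


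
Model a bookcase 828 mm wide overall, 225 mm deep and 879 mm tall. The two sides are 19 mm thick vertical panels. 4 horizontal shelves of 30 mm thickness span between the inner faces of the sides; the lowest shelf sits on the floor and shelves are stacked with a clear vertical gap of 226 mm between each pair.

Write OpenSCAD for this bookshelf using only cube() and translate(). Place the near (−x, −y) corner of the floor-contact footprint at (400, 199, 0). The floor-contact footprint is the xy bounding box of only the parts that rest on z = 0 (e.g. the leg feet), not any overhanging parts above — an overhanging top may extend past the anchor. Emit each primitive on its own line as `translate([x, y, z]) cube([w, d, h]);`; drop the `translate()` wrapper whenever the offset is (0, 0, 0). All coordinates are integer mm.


translate([400, 199, 0]) cube([19, 225, 879]);
translate([1209, 199, 0]) cube([19, 225, 879]);
translate([419, 199, 0]) cube([790, 225, 30]);
translate([419, 199, 256]) cube([790, 225, 30]);
translate([419, 199, 512]) cube([790, 225, 30]);
translate([419, 199, 768]) cube([790, 225, 30]);


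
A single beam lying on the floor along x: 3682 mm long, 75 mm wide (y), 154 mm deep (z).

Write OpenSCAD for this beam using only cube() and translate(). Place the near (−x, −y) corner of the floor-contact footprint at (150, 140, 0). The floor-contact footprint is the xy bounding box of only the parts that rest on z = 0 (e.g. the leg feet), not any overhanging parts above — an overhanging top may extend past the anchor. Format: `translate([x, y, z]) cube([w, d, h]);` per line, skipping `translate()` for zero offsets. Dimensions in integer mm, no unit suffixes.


translate([150, 140, 0]) cube([3682, 75, 154]);


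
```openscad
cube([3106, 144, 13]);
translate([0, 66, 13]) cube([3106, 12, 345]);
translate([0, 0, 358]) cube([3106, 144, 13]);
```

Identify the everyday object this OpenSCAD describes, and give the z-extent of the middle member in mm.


An I-beam. The web height is 345 mm.

Two wide flanges with a thin centred web — an I-beam. Overall 371 mm minus two 13 mm flanges gives a web of 371 − 2·13 = 345 mm.


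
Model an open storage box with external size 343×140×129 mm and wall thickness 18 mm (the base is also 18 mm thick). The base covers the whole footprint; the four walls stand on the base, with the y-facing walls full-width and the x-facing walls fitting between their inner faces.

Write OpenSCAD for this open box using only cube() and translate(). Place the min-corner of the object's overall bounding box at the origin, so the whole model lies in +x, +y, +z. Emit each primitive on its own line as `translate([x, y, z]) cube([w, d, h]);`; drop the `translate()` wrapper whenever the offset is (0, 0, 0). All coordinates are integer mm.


cube([343, 140, 18]);
translate([0, 0, 18]) cube([343, 18, 111]);
translate([0, 122, 18]) cube([343, 18, 111]);
translate([0, 18, 18]) cube([18, 104, 111]);
translate([325, 18, 18]) cube([18, 104, 111]);


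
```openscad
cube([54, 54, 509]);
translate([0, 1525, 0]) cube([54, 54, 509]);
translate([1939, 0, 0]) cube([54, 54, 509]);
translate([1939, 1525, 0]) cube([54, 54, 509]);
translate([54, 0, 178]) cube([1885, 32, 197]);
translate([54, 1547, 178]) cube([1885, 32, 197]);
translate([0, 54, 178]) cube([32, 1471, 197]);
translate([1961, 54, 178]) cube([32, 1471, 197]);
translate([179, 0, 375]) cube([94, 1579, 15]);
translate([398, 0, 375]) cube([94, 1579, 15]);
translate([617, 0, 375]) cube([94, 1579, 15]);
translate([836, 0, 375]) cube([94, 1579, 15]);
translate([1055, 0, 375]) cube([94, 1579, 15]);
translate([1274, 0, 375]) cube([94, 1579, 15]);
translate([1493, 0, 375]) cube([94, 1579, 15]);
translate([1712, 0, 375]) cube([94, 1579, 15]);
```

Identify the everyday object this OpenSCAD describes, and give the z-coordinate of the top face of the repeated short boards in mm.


A bed frame. The slat-top height is 390 mm.

Four posts, four rails, and a row of slats — a bed frame. Slats sit on the rails at z = 178 + 197 = 375; with slat thickness 15, the top is 390 mm.


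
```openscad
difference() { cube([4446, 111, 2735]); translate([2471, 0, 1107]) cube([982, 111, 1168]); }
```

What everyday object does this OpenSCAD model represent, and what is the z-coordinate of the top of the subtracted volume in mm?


A wall with a window opening. The window head height is 2275 mm.

A wall with a rectangular opening subtracted — a window. Sill at z = 1107, opening 1168 mm tall, so the head is at 1107 + 1168 = 2275 mm.


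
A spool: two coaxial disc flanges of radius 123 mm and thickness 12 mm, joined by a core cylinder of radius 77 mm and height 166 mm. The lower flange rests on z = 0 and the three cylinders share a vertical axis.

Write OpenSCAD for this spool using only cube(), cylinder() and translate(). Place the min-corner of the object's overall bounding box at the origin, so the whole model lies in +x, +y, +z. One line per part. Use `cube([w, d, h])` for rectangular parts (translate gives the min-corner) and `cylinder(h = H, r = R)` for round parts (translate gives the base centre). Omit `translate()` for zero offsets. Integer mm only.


translate([123, 123, 0]) cylinder(h = 12, r = 123);
translate([123, 123, 12]) cylinder(h = 166, r = 77);
translate([123, 123, 178]) cylinder(h = 12, r = 123);


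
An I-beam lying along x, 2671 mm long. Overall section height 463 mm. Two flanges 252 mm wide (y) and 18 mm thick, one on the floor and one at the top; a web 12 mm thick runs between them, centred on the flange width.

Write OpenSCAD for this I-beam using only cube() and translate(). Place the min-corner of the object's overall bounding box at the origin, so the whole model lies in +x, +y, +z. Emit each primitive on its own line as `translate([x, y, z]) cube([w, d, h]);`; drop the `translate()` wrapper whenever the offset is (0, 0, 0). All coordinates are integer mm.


cube([2671, 252, 18]);
translate([0, 120, 18]) cube([2671, 12, 427]);
translate([0, 0, 445]) cube([2671, 252, 18]);


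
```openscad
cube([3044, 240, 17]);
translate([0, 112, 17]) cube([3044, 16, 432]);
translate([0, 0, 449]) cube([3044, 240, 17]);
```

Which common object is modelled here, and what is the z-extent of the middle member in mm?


An I-beam. The web height is 432 mm.

Two wide flanges with a thin centred web — an I-beam. Overall 466 mm minus two 17 mm flanges gives a web of 466 − 2·17 = 432 mm.


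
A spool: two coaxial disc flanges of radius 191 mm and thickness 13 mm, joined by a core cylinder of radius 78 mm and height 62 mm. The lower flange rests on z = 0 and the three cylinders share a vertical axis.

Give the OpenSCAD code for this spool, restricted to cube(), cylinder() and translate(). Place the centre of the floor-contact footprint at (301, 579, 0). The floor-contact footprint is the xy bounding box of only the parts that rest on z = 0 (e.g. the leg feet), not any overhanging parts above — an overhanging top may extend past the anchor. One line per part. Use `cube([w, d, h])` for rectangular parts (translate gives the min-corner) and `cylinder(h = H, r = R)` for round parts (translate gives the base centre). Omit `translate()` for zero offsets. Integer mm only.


translate([301, 579, 0]) cylinder(h = 13, r = 191);
translate([301, 579, 13]) cylinder(h = 62, r = 78);
translate([301, 579, 75]) cylinder(h = 13, r = 191);


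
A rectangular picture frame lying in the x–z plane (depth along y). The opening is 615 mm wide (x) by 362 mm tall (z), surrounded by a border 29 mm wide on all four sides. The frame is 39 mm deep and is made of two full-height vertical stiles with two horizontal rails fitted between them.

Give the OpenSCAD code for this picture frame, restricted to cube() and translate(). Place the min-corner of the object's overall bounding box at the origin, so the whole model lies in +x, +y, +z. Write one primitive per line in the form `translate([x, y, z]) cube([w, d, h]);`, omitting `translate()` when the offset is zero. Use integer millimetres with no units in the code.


cube([29, 39, 420]);
translate([644, 0, 0]) cube([29, 39, 420]);
translate([29, 0, 0]) cube([615, 39, 29]);
translate([29, 0, 391]) cube([615, 39, 29]);


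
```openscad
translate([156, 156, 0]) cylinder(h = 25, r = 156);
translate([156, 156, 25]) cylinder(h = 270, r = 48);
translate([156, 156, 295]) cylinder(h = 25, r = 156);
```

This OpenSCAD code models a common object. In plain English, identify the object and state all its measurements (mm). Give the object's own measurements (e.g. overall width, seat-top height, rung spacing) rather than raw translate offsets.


A spool: two coaxial disc flanges of radius 156 mm and thickness 25 mm, joined by a core cylinder of radius 48 mm and height 270 mm. The lower flange rests on z = 0 and the three cylinders share a vertical axis.


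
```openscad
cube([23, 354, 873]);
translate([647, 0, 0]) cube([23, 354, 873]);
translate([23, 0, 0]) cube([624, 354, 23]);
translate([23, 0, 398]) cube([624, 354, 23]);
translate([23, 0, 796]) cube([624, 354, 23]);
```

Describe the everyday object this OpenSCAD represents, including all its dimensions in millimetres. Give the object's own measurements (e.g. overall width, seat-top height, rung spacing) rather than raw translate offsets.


An open bookshelf. Two side panels, each 23 mm thick, 354 mm deep and 873 mm tall, stand 670 mm apart (outside-to-outside). Between them sit 3 shelves, each 23 mm thick and 354 mm deep, spanning the full gap between the sides. The bottom shelf rests on the floor (its underside at z = 0) and the clear gap between one shelf's top and the next shelf's underside is 375 mm.


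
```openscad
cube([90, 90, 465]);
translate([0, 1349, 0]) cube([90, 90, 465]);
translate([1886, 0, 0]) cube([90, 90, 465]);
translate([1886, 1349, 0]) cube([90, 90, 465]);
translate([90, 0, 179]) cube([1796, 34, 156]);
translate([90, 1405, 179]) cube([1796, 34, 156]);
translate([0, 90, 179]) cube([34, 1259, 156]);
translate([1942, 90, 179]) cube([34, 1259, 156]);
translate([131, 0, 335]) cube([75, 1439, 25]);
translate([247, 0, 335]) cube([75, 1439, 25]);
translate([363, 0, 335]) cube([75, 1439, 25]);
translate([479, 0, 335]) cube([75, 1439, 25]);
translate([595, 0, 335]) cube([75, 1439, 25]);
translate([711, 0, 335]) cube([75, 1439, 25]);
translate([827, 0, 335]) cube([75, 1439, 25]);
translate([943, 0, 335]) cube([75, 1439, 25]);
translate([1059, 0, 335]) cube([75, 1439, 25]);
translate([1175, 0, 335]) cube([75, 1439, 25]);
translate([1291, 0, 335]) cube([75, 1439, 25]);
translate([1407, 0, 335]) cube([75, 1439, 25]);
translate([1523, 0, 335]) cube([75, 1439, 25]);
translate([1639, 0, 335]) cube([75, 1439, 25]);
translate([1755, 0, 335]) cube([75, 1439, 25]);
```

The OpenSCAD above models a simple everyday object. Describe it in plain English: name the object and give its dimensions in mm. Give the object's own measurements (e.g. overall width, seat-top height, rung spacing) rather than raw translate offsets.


A bed frame 1976 mm long (x) by 1439 mm wide (y). Four 90×90 mm corner posts, 465 mm tall, at the corners of the footprint. Four rails of 34 mm thickness and 156 mm height run between adjacent posts with their undersides at z = 179 mm, their outer faces flush with the outside of the frame (the two x-running rails run between the posts' inner faces; the two y-running rails run between the posts' inner faces). 15 slats, each 75 mm wide (x) and 25 mm thick, lie across the top of the two x-running rails, running the full 1439 mm width of the frame in y; along x they sit between the end posts with a 41 mm gap after the −x posts and between neighbouring slats, leaving 56 mm before the +x posts.


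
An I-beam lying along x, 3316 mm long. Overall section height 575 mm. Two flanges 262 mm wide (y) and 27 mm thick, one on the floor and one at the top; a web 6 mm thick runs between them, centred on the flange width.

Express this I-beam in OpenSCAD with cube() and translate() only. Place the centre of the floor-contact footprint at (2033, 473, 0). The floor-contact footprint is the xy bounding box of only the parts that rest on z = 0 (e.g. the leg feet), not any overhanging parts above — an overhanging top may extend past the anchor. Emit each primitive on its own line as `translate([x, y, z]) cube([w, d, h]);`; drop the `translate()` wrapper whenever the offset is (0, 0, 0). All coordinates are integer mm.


translate([375, 342, 0]) cube([3316, 262, 27]);
translate([375, 470, 27]) cube([3316, 6, 521]);
translate([375, 342, 548]) cube([3316, 262, 27]);


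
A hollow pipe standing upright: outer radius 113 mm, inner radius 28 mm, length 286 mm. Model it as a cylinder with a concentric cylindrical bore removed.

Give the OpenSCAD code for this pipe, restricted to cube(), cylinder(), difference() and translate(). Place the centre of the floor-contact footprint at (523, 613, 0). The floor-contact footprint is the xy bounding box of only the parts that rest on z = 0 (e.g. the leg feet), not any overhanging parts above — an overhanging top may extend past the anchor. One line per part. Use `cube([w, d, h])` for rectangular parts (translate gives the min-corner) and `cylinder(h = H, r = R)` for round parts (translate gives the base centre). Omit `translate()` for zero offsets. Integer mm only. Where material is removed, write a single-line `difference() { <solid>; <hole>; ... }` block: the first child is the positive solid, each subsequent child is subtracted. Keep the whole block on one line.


difference() { translate([523, 613, 0]) cylinder(h = 286, r = 113); translate([523, 613, 0]) cylinder(h = 286, r = 28); }
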